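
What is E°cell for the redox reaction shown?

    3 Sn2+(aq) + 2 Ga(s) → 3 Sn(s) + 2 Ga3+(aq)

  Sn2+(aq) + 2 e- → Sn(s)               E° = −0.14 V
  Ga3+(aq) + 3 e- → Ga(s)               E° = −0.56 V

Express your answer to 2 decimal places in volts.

Sn2+(aq) gains electrons, so the Sn²⁺/Sn couple is the cathode; the Ga³⁺/Ga couple is the anode.
E°cell = E°(cathode) − E°(anode) = −0.14 − (−0.56) = +0.42 V.

+0.42 V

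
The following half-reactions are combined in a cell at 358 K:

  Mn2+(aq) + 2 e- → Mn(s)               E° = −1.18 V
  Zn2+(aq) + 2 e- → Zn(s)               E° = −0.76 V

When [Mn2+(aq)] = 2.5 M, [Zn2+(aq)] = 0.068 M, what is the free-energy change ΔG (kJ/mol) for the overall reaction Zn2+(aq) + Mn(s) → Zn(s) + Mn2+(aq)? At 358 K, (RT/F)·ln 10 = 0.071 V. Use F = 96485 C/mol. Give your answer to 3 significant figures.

E°cell = −0.76 − (−1.18) = +0.42 V; the balanced reaction transfers n = 2 electrons.
The reaction quotient is [Mn2+(aq)] / [Zn2+(aq)] = 36.8; by Nernst, E = +0.42 − (0.071/2)(1.565) = +0.3644 V.
Finally ΔG = −nFE = −(2)(96485 C/mol)(+0.3644 V) = −70.3 kJ/mol.

−70.3 kJ/mol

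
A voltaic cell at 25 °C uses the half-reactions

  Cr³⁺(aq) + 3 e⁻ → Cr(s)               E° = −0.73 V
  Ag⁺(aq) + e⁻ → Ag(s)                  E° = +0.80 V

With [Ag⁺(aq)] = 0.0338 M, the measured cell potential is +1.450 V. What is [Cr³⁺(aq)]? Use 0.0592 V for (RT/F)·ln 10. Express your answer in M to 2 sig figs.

The Ag⁺/Ag couple has the larger reduction potential, so it is the cathode: E°cell = +0.80 − (−0.73) = +1.53 V and n = 3.
From the Nernst equation, log Q = n(E° − E)/0.0592 = 3·(+1.53 − (+1.450))/0.0592 = 4.054.
For 3 Ag⁺(aq) + Cr(s) → 3 Ag(s) + Cr³⁺(aq), the reaction quotient is Q = [Cr³⁺(aq)] / [Ag⁺(aq)]^3.
Isolating [Cr³⁺(aq)] in Q = 10^{4.054} yields log [Cr³⁺(aq)] = −0.359, i.e. 0.44 M.

0.44 M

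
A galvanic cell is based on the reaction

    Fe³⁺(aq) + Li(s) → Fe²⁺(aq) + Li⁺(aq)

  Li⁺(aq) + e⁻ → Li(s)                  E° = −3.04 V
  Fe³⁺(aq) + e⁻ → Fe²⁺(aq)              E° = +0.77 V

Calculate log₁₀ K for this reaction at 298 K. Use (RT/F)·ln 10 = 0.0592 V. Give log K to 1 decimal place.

The Fe³⁺/Fe²⁺ couple is reduced (cathode); E°cell = +0.77 − (−3.04) = +3.81 V with n = 1.
At equilibrium E = 0, so log K = nE°cell / 0.0592 = (1)(+3.81) / 0.0592 = 64.4.

log K = 64.4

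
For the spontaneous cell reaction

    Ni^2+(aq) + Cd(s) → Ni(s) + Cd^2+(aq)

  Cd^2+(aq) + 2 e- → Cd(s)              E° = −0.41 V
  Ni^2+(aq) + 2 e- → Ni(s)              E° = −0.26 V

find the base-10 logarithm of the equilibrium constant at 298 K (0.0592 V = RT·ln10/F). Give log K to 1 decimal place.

The Ni²⁺/Ni couple is reduced (cathode); E°cell = −0.26 − (−0.41) = +0.15 V with n = 2.
At equilibrium E = 0, so log K = nE°cell / 0.0592 = (2)(+0.15) / 0.0592 = 5.1.

log K = 5.1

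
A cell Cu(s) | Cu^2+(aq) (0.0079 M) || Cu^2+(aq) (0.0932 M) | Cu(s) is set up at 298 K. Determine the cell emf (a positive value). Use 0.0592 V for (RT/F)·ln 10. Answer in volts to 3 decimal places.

0.032 V

For a concentration cell E°cell = 0, since both electrodes use the same couple.
The compartment with the higher Cu^2+(aq) concentration (0.0932 M) acts as the cathode; ions are reduced there and produced at the dilute (0.0079 M) anode.
With n = 2, Ecell = −(0.0592/2)·log([dilute]/[conc]) = −(0.0592/2)·log(0.0079/0.0932) = +0.032 V.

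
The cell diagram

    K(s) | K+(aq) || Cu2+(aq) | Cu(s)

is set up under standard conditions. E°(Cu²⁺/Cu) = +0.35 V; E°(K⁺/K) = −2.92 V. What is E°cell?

By convention the left-hand electrode in cell notation is the anode (oxidation) and the right-hand electrode is the cathode (reduction).
E°cell = E°(right) − E°(left) = +0.35 − (−2.92) = +3.27 V.

+3.27 V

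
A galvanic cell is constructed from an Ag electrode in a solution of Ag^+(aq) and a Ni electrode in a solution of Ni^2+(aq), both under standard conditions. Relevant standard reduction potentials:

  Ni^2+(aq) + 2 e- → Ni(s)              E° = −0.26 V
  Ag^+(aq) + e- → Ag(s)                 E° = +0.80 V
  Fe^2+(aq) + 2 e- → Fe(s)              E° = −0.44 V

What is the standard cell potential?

Of the two couples in this cell, the one with the more positive reduction potential is reduced at the cathode: here that is Ag⁺/Ag (+0.80 V); Ni²⁺/Ni (−0.26 V) is the anode.
E°cell = E°(cathode) − E°(anode) = +0.80 − (−0.26) = +1.06 V.

+1.06 V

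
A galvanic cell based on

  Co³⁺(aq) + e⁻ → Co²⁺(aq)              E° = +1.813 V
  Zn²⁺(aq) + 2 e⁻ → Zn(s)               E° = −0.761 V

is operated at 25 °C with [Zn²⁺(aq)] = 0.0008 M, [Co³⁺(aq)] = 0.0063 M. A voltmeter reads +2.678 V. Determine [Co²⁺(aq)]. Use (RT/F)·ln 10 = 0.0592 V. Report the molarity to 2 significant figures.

The Co³⁺/Co²⁺ couple has the larger reduction potential, so it is the cathode: E°cell = +1.813 − (−0.761) = +2.574 V and n = 2.
Since E = E° − (0.0592/n)·log Q, log Q = n(E° − E)/0.0592 = −3.514.
For 2 Co³⁺(aq) + Zn(s) → 2 Co²⁺(aq) + Zn²⁺(aq), the reaction quotient is Q = ([Co²⁺(aq)]^2·[Zn²⁺(aq)]) / [Co³⁺(aq)]^2.
Substituting the known concentrations and solving, log [Co²⁺(aq)] = −2.409 and [Co²⁺(aq)] = 0.0039 M.

0.0039 M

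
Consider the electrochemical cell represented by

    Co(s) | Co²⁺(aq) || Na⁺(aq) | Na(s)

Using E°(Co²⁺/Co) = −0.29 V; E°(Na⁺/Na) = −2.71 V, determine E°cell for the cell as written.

By convention the left-hand electrode in cell notation is the anode (oxidation) and the right-hand electrode is the cathode (reduction).
E°cell = E°(right) − E°(left) = −2.71 − (−0.29) = −2.42 V.
The negative sign shows that, as written, the cell would require an external voltage to drive the reaction.

−2.42 V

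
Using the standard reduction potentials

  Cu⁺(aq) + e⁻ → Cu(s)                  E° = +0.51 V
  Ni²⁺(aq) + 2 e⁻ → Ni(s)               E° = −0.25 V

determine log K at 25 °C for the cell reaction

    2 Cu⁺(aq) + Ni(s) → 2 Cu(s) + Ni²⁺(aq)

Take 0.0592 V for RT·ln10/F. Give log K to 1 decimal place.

log K = 25.7

The Cu⁺/Cu couple is reduced (cathode); E°cell = +0.51 − (−0.25) = +0.76 V with n = 2.
At equilibrium E = 0, so log K = nE°cell / 0.0592 = (2)(+0.76) / 0.0592 = 25.7.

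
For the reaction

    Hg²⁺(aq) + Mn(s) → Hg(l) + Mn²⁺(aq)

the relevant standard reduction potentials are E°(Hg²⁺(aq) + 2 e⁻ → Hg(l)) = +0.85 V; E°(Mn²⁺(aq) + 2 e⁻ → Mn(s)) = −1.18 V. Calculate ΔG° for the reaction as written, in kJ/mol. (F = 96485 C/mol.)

In the reaction as written Hg²⁺(aq) is reduced, so the Hg²⁺/Hg couple is the cathode and Mn²⁺/Mn is the anode.
E°cell = +0.85 − (−1.18) = +2.03 V; balancing electrons gives n = 2.
ΔG° = −nFE°cell = −(2)(96485)(+2.03) J/mol = −392 kJ/mol.

−392 kJ/mol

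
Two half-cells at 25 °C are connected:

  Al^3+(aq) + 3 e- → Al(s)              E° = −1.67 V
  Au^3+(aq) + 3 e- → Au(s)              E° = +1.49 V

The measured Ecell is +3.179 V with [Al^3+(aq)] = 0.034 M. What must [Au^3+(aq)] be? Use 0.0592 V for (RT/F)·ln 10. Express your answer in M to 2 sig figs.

With Au³⁺/Au at the cathode and Al³⁺/Al at the anode, E°cell = +1.49 − (−1.67) = +3.16 V (n = 3).
Since E = E° − (0.0592/n)·log Q, log Q = n(E° − E)/0.0592 = −0.963.
Balancing electrons gives Au^3+(aq) + Al(s) → Au(s) + Al^3+(aq); thus Q = [Al^3+(aq)] / [Au^3+(aq)].
Solving for the unknown gives log [Au^3+(aq)] = −0.506, so [Au^3+(aq)] ≈ 0.31 M.

0.31 M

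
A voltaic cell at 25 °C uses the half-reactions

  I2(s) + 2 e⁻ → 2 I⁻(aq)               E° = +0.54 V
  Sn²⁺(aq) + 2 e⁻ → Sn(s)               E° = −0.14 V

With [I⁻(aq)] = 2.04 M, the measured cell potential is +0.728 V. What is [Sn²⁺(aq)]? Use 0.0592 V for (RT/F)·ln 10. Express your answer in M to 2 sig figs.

I₂/I⁻ is the cathode (higher E°); E°cell = +0.54 − (−0.14) = +0.68 V with n = 2.
Rearranging E = E° − (0.0592/n)·log Q gives log Q = 2(+0.68 − (+0.728))/0.0592 = −1.622.
The balanced reaction is I2(s) + Sn(s) → 2 I⁻(aq) + Sn²⁺(aq), so Q = [I⁻(aq)]^2·[Sn²⁺(aq)].
Substituting the known concentrations and solving, log [Sn²⁺(aq)] = −2.241 and [Sn²⁺(aq)] = 0.0057 M.

0.0057 M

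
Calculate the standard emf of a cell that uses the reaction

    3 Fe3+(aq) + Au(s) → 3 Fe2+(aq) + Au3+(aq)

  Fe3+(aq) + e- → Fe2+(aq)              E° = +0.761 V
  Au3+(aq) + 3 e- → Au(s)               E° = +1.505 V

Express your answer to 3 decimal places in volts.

−0.744 V

Fe3+(aq) gains electrons, so the Fe³⁺/Fe²⁺ couple is the cathode; the Au³⁺/Au couple is the anode.
E°cell = E°(cathode) − E°(anode) = +0.761 − (+1.505) = −0.744 V.
The negative E°cell means the reaction is non-spontaneous in the direction written.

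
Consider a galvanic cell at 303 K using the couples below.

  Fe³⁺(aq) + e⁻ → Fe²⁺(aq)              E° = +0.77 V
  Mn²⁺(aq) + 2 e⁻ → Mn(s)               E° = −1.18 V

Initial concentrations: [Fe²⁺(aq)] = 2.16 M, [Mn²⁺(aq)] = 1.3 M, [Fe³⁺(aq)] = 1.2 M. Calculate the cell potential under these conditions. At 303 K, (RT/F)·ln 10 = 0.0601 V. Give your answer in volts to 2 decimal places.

+1.93 V

Fe³⁺/Fe²⁺ is reduced (cathode, E° = +0.77 V) and Mn²⁺/Mn is oxidized (anode).
The standard potential is +0.77 − (−1.18) = +1.95 V and the balanced reaction transfers n = 2 electrons.
For the overall reaction 2 Fe³⁺(aq) + Mn(s) → 2 Fe²⁺(aq) + Mn²⁺(aq), Q = ([Fe²⁺(aq)]^2·[Mn²⁺(aq)]) / [Fe³⁺(aq)]^2 = 4.21, giving log Q = 0.624.
By the Nernst equation, E = +1.95 − (0.0601/2)·(0.624) = +1.93 V.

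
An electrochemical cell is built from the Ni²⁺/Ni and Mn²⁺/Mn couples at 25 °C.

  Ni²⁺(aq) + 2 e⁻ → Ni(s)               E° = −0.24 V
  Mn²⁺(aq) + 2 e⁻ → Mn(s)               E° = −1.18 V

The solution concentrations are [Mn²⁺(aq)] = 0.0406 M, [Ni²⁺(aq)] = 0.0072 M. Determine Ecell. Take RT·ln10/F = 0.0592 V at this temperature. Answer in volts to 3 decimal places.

Ni²⁺/Ni is reduced (cathode, E° = −0.24 V) and Mn²⁺/Mn is oxidized (anode).
The standard potential is −0.24 − (−1.18) = +0.94 V and the balanced reaction transfers n = 2 electrons.
The balanced reaction is Ni²⁺(aq) + Mn(s) → Ni(s) + Mn²⁺(aq), so Q = [Mn²⁺(aq)] / [Ni²⁺(aq)] = 5.64 and log Q = 0.751.
By the Nernst equation, E = +0.94 − (0.0592/2)·(0.751) = +0.918 V.

+0.918 V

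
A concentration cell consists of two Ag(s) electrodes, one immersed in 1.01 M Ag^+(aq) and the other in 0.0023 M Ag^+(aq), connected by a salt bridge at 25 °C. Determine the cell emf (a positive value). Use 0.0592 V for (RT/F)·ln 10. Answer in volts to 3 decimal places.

0.156 V

For a concentration cell E°cell = 0, since both electrodes use the same couple.
The compartment with the higher Ag^+(aq) concentration (1.01 M) acts as the cathode; ions are reduced there and produced at the dilute (0.0023 M) anode.
With n = 1, Ecell = −(0.0592/1)·log([dilute]/[conc]) = −(0.0592/1)·log(0.0023/1.01) = +0.156 V.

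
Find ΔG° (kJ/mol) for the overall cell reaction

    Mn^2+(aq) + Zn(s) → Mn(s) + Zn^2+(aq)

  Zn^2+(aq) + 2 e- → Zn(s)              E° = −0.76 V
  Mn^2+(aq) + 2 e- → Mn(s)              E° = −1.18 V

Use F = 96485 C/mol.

+81.0 kJ/mol

In the reaction as written Mn^2+(aq) is reduced, so the Mn²⁺/Mn couple is the cathode and Zn²⁺/Zn is the anode.
E°cell = −1.18 − (−0.76) = −0.42 V; balancing electrons gives n = 2.
ΔG° = −nFE°cell = −(2)(96485)(−0.42) J/mol = +81.0 kJ/mol.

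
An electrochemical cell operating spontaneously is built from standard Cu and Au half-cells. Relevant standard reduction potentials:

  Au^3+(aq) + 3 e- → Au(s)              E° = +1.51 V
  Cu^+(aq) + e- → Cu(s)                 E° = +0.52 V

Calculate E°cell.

+0.99 V

The Au³⁺/Au couple has the higher E°, so Au ion is reduced (cathode) and Cu is oxidized (anode).
E°cell = E°(cathode) − E°(anode) = +1.51 − (+0.52) = +0.99 V.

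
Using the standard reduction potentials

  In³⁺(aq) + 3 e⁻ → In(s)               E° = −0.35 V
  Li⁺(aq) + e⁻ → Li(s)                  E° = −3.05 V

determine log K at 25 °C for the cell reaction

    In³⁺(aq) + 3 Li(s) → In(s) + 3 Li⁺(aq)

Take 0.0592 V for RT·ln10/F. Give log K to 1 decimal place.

The In³⁺/In couple is reduced (cathode); E°cell = −0.35 − (−3.05) = +2.70 V with n = 3.
At equilibrium E = 0, so log K = nE°cell / 0.0592 = (3)(+2.70) / 0.0592 = 136.8.

log K = 136.8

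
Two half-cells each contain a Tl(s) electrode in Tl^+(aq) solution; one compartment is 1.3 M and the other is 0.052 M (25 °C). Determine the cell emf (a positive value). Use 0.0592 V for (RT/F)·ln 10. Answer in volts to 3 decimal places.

For a concentration cell E°cell = 0, since both electrodes use the same couple.
The compartment with the higher Tl^+(aq) concentration (1.3 M) acts as the cathode; ions are reduced there and produced at the dilute (0.052 M) anode.
With n = 1, Ecell = −(0.0592/1)·log([dilute]/[conc]) = −(0.0592/1)·log(0.052/1.3) = +0.083 V.

0.083 V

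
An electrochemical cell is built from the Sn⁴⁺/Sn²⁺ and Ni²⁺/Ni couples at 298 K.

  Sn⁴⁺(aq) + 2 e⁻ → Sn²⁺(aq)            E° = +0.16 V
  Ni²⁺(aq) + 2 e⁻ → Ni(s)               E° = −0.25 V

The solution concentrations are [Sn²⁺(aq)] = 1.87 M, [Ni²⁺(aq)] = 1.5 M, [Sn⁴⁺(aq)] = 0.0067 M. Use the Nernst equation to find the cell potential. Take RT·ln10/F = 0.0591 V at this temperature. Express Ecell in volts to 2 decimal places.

Sn⁴⁺/Sn²⁺ is reduced (cathode, E° = +0.16 V) and Ni²⁺/Ni is oxidized (anode).
E°cell = E°cat − E°an = +0.16 − (−0.25) = +0.41 V; n = 2.
The balanced reaction is Sn⁴⁺(aq) + Ni(s) → Sn²⁺(aq) + Ni²⁺(aq), so Q = ([Sn²⁺(aq)]·[Ni²⁺(aq)]) / [Sn⁴⁺(aq)] = 419 and log Q = 2.622.
Applying E = E° − (RT ln10/nF)·log Q gives +0.41 − (0.0591/2)(2.622) = +0.33 V.

+0.33 V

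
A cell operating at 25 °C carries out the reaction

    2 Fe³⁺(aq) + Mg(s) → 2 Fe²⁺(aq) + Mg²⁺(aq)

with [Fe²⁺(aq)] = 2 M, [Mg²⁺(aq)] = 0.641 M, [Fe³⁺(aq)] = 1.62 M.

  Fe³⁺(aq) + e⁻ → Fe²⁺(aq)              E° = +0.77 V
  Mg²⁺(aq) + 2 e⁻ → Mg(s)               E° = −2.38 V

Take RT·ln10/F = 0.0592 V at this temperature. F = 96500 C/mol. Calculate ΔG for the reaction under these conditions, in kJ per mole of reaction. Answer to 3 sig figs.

−608 kJ/mol

E°cell = +0.77 − (−2.38) = +3.15 V; the balanced reaction transfers n = 2 electrons.
Q = ([Fe²⁺(aq)]^2·[Mg²⁺(aq)]) / [Fe³⁺(aq)]^2 = 0.977, so log Q = −0.010 and E = +3.15 − (0.0592/2)(−0.010) = +3.1503 V.
ΔG = −nFE = −(2)(96500)(+3.1503) J/mol = −608 kJ/mol.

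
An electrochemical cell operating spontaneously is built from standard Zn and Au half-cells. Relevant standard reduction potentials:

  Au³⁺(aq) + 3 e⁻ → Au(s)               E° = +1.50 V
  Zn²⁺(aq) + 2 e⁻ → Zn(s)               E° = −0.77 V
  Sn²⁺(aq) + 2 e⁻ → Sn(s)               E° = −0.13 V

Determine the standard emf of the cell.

The Au³⁺/Au couple has the higher E°, so Au ion is reduced (cathode) and Zn is oxidized (anode).
E°cell = E°(cathode) − E°(anode) = +1.50 − (−0.77) = +2.27 V.

+2.27 V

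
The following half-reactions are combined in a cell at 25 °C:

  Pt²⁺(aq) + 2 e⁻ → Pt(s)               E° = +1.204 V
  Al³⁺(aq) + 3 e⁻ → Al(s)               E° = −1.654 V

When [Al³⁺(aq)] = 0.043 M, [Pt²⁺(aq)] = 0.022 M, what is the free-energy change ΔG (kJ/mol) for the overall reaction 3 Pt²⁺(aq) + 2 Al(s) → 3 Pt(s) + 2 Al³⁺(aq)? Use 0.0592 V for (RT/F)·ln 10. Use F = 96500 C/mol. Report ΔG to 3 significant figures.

The standard cell potential is +1.204 − (−1.654) = +2.858 V, with n = 6 electrons in the balanced equation.
Q = [Al³⁺(aq)]^2 / [Pt²⁺(aq)]^3 = 174, so log Q = 2.240 and E = +2.858 − (0.0592/6)(2.240) = +2.8359 V.
ΔG = −nFE = −(6)(96500)(+2.8359) J/mol = −1640 kJ/mol.

−1640 kJ/mol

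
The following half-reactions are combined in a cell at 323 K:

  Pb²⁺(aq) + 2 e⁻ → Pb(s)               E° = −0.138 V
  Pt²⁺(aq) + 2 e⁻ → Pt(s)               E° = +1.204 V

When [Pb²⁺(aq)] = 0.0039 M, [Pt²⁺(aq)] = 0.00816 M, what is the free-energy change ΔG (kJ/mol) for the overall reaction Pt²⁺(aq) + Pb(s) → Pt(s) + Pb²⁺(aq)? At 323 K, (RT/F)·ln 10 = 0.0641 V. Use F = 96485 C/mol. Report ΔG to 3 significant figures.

−261 kJ/mol

The standard cell potential is +1.204 − (−0.138) = +1.342 V, with n = 2 electrons in the balanced equation.
The reaction quotient is [Pb²⁺(aq)] / [Pt²⁺(aq)] = 0.478; by Nernst, E = +1.342 − (0.0641/2)(−0.321) = +1.3523 V.
ΔG = −nFE = −(2)(96485)(+1.3523) J/mol = −261 kJ/mol.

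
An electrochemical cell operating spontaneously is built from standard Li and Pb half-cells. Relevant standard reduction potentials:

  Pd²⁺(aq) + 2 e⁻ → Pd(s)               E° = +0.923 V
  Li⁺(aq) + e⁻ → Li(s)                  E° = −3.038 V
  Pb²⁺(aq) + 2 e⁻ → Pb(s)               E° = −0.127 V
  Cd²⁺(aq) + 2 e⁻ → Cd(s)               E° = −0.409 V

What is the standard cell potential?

+2.911 V

Of the two couples in this cell, the one with the more positive reduction potential is reduced at the cathode: here that is Pb²⁺/Pb (−0.127 V); Li⁺/Li (−3.038 V) is the anode.
E°cell = E°(cathode) − E°(anode) = −0.127 − (−3.038) = +2.911 V.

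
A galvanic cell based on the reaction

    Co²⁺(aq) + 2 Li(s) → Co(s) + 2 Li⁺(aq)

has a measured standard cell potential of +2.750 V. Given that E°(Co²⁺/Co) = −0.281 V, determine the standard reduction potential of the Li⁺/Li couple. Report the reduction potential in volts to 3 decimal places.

−3.031 V

In the reaction as written the Co²⁺/Co couple is reduced (cathode) and Li⁺/Li is oxidized (anode), so E°cell = E°(Co²⁺/Co) − E°(Li⁺/Li).
E°(Li⁺/Li) = E°(cathode) − E°cell = −0.281 − (+2.750) = −3.031 V.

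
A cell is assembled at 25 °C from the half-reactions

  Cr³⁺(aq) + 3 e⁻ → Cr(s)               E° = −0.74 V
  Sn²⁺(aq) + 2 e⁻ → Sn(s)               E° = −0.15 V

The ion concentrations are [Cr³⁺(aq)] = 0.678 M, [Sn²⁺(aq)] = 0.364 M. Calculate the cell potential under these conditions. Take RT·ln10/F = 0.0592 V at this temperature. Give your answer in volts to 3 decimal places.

Since E°(Sn²⁺/Sn) > E°(Cr³⁺/Cr), Sn²⁺/Sn serves as the cathode.
E°cell = E°cat − E°an = −0.15 − (−0.74) = +0.59 V; n = 6.
The balanced reaction is 3 Sn²⁺(aq) + 2 Cr(s) → 3 Sn(s) + 2 Cr³⁺(aq), so Q = [Cr³⁺(aq)]^2 / [Sn²⁺(aq)]^3 = 9.53 and log Q = 0.979.
E = E° − (0.0592/n)·log Q = +0.59 − (0.0592/6)(0.979) = +0.580 V.

+0.580 V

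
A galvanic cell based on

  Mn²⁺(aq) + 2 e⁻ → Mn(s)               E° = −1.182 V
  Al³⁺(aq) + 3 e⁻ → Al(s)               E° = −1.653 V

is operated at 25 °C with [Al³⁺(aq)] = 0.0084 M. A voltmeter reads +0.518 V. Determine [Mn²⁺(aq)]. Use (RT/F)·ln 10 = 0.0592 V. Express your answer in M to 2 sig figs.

With Mn²⁺/Mn at the cathode and Al³⁺/Al at the anode, E°cell = −1.182 − (−1.653) = +0.471 V (n = 6).
Since E = E° − (0.0592/n)·log Q, log Q = n(E° − E)/0.0592 = −4.764.
For 3 Mn²⁺(aq) + 2 Al(s) → 3 Mn(s) + 2 Al³⁺(aq), the reaction quotient is Q = [Al³⁺(aq)]^2 / [Mn²⁺(aq)]^3.
Solving for the unknown gives log [Mn²⁺(aq)] = 0.204, so [Mn²⁺(aq)] ≈ 1.6 M.

1.6 M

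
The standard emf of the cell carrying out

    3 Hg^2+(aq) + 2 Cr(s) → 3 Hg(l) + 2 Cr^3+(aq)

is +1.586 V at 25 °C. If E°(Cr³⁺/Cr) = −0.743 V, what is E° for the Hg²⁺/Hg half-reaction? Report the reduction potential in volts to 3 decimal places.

In the reaction as written the Hg²⁺/Hg couple is reduced (cathode) and Cr³⁺/Cr is oxidized (anode), so E°cell = E°(Hg²⁺/Hg) − E°(Cr³⁺/Cr).
E°(Hg²⁺/Hg) = E°cell + E°(anode) = +1.586 + (−0.743) = +0.843 V.

+0.843 V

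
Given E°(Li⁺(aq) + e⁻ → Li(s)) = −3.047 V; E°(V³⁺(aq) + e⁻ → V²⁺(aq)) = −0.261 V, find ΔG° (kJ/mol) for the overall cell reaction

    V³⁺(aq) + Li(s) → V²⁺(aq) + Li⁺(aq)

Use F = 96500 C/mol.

−269 kJ/mol

In the reaction as written V³⁺(aq) is reduced, so the V³⁺/V²⁺ couple is the cathode and Li⁺/Li is the anode.
E°cell = −0.261 − (−3.047) = +2.786 V; balancing electrons gives n = 1.
ΔG° = −nFE°cell = −(1)(96500)(+2.786) J/mol = −269 kJ/mol.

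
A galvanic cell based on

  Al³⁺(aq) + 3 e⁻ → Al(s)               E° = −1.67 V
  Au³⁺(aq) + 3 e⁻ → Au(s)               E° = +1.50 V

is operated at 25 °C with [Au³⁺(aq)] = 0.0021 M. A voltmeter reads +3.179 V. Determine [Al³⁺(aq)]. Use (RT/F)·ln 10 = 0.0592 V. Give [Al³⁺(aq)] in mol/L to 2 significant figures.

0.00073 M

The Au³⁺/Au couple has the larger reduction potential, so it is the cathode: E°cell = +1.50 − (−1.67) = +3.17 V and n = 3.
Since E = E° − (0.0592/n)·log Q, log Q = n(E° − E)/0.0592 = −0.456.
Balancing electrons gives Au³⁺(aq) + Al(s) → Au(s) + Al³⁺(aq); thus Q = [Al³⁺(aq)] / [Au³⁺(aq)].
Substituting the known concentrations and solving, log [Al³⁺(aq)] = −3.134 and [Al³⁺(aq)] = 0.00073 M.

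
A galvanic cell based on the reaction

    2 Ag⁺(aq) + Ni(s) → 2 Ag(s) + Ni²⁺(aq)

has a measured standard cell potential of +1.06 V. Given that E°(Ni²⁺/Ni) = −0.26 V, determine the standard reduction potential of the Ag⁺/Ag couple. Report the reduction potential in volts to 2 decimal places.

+0.80 V

In the reaction as written the Ag⁺/Ag couple is reduced (cathode) and Ni²⁺/Ni is oxidized (anode), so E°cell = E°(Ag⁺/Ag) − E°(Ni²⁺/Ni).
E°(Ag⁺/Ag) = E°cell + E°(anode) = +1.06 + (−0.26) = +0.80 V.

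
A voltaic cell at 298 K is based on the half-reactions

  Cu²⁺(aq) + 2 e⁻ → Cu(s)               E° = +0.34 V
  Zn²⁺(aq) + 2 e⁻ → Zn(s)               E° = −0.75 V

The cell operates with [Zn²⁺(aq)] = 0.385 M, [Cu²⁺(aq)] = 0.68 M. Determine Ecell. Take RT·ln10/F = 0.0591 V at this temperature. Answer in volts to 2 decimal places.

Cu²⁺/Cu is reduced (cathode, E° = +0.34 V) and Zn²⁺/Zn is oxidized (anode).
The standard potential is +0.34 − (−0.75) = +1.09 V and the balanced reaction transfers n = 2 electrons.
For the overall reaction Cu²⁺(aq) + Zn(s) → Cu(s) + Zn²⁺(aq), Q = [Zn²⁺(aq)] / [Cu²⁺(aq)] = 0.566, giving log Q = −0.247.
By the Nernst equation, E = +1.09 − (0.0591/2)·(−0.247) = +1.10 V.

+1.10 V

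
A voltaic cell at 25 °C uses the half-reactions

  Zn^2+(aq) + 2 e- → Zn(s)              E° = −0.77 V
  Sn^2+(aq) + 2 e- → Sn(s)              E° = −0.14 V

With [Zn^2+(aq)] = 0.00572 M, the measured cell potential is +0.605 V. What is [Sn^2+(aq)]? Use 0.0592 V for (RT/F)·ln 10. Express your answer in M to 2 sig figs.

The Sn²⁺/Sn couple has the larger reduction potential, so it is the cathode: E°cell = −0.14 − (−0.77) = +0.63 V and n = 2.
From the Nernst equation, log Q = n(E° − E)/0.0592 = 2·(+0.63 − (+0.605))/0.0592 = 0.845.
Balancing electrons gives Sn^2+(aq) + Zn(s) → Sn(s) + Zn^2+(aq); thus Q = [Zn^2+(aq)] / [Sn^2+(aq)].
Substituting the known concentrations and solving, log [Sn^2+(aq)] = −3.088 and [Sn^2+(aq)] = 0.00082 M.

0.00082 M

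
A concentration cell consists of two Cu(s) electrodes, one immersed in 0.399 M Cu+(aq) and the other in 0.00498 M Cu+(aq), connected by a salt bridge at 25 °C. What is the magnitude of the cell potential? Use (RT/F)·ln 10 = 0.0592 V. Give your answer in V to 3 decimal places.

0.113 V

For a concentration cell E°cell = 0, since both electrodes use the same couple.
The compartment with the higher Cu+(aq) concentration (0.399 M) acts as the cathode; ions are reduced there and produced at the dilute (0.00498 M) anode.
With n = 1, Ecell = −(0.0592/1)·log([dilute]/[conc]) = −(0.0592/1)·log(0.00498/0.399) = +0.113 V.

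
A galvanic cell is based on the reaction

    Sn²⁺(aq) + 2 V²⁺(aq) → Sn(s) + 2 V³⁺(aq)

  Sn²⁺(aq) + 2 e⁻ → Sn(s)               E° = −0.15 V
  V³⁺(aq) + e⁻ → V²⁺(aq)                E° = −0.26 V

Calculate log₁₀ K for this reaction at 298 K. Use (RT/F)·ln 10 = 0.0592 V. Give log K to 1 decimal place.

The Sn²⁺/Sn couple is reduced (cathode); E°cell = −0.15 − (−0.26) = +0.11 V with n = 2.
At equilibrium E = 0, so log K = nE°cell / 0.0592 = (2)(+0.11) / 0.0592 = 3.7.

log K = 3.7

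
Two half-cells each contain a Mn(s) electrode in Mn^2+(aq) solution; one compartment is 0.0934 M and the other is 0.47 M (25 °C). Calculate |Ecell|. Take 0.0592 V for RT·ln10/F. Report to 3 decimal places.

0.021 V

For a concentration cell E°cell = 0, since both electrodes use the same couple.
The compartment with the higher Mn^2+(aq) concentration (0.47 M) acts as the cathode; ions are reduced there and produced at the dilute (0.0934 M) anode.
With n = 2, Ecell = −(0.0592/2)·log([dilute]/[conc]) = −(0.0592/2)·log(0.0934/0.47) = +0.021 V.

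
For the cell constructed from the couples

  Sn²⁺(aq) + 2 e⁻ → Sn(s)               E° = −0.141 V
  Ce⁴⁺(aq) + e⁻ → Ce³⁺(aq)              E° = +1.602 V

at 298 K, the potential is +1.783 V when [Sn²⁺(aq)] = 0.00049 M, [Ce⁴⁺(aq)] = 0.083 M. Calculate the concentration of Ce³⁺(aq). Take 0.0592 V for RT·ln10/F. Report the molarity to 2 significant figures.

Ce⁴⁺/Ce³⁺ is the cathode (higher E°); E°cell = +1.602 − (−0.141) = +1.743 V with n = 2.
From the Nernst equation, log Q = n(E° − E)/0.0592 = 2·(+1.743 − (+1.783))/0.0592 = −1.351.
Balancing electrons gives 2 Ce⁴⁺(aq) + Sn(s) → 2 Ce³⁺(aq) + Sn²⁺(aq); thus Q = ([Ce³⁺(aq)]^2·[Sn²⁺(aq)]) / [Ce⁴⁺(aq)]^2.
Solving for the unknown gives log [Ce³⁺(aq)] = −0.102, so [Ce³⁺(aq)] ≈ 0.79 M.

0.79 M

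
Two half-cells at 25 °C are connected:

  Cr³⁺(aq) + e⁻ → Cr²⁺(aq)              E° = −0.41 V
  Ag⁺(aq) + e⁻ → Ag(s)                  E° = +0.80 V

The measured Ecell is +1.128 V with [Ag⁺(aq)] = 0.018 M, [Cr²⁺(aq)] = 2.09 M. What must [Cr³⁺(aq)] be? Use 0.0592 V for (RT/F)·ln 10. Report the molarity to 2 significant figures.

0.91 M

Ag⁺/Ag is the cathode (higher E°); E°cell = +0.80 − (−0.41) = +1.21 V with n = 1.
Rearranging E = E° − (0.0592/n)·log Q gives log Q = 1(+1.21 − (+1.128))/0.0592 = 1.385.
The balanced reaction is Ag⁺(aq) + Cr²⁺(aq) → Ag(s) + Cr³⁺(aq), so Q = [Cr³⁺(aq)] / ([Ag⁺(aq)]·[Cr²⁺(aq)]).
Substituting the known concentrations and solving, log [Cr³⁺(aq)] = −0.040 and [Cr³⁺(aq)] = 0.91 M.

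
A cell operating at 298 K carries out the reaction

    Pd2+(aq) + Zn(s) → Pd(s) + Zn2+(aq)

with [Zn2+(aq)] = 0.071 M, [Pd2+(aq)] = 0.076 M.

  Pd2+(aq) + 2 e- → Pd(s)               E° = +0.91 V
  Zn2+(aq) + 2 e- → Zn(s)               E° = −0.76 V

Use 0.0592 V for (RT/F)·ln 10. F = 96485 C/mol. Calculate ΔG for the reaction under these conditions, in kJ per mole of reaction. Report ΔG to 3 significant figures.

With Pd²⁺/Pd reduced at the cathode, E°cell = +0.91 − (−0.76) = +1.67 V and n = 2.
Q = [Zn2+(aq)] / [Pd2+(aq)] = 0.934, so log Q = −0.030 and E = +1.67 − (0.0592/2)(−0.030) = +1.6709 V.
Then ΔG = −nFE = −2 × 96485 × +1.6709 J/mol = −322 kJ/mol.

−322 kJ/mol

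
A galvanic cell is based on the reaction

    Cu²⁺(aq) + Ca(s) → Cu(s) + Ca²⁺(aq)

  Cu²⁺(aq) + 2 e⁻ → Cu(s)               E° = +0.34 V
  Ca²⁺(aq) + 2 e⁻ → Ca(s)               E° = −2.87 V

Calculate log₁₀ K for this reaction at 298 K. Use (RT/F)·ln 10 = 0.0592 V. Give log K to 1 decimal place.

log K = 108.4

The Cu²⁺/Cu couple is reduced (cathode); E°cell = +0.34 − (−2.87) = +3.21 V with n = 2.
At equilibrium E = 0, so log K = nE°cell / 0.0592 = (2)(+3.21) / 0.0592 = 108.4.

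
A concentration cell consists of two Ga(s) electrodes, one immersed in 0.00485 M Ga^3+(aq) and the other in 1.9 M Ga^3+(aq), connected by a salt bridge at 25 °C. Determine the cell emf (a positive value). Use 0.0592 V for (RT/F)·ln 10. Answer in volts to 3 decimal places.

For a concentration cell E°cell = 0, since both electrodes use the same couple.
The compartment with the higher Ga^3+(aq) concentration (1.9 M) acts as the cathode; ions are reduced there and produced at the dilute (0.00485 M) anode.
With n = 3, Ecell = −(0.0592/3)·log([dilute]/[conc]) = −(0.0592/3)·log(0.00485/1.9) = +0.051 V.

0.051 V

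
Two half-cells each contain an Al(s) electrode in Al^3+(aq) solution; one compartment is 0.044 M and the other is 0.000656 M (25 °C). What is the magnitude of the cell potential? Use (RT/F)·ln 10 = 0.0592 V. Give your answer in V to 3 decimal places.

0.036 V

For a concentration cell E°cell = 0, since both electrodes use the same couple.
The compartment with the higher Al^3+(aq) concentration (0.044 M) acts as the cathode; ions are reduced there and produced at the dilute (0.000656 M) anode.
With n = 3, Ecell = −(0.0592/3)·log([dilute]/[conc]) = −(0.0592/3)·log(0.000656/0.044) = +0.036 V.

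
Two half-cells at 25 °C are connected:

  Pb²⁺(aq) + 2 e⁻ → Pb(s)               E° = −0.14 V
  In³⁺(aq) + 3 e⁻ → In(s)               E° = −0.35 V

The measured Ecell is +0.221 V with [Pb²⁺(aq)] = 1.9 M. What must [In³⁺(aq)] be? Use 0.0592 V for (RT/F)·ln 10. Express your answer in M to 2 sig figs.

0.73 M

Pb²⁺/Pb is the cathode (higher E°); E°cell = −0.14 − (−0.35) = +0.21 V with n = 6.
Rearranging E = E° − (0.0592/n)·log Q gives log Q = 6(+0.21 − (+0.221))/0.0592 = −1.115.
The balanced reaction is 3 Pb²⁺(aq) + 2 In(s) → 3 Pb(s) + 2 In³⁺(aq), so Q = [In³⁺(aq)]^2 / [Pb²⁺(aq)]^3.
Isolating [In³⁺(aq)] in Q = 10^{−1.115} yields log [In³⁺(aq)] = −0.139, i.e. 0.73 M.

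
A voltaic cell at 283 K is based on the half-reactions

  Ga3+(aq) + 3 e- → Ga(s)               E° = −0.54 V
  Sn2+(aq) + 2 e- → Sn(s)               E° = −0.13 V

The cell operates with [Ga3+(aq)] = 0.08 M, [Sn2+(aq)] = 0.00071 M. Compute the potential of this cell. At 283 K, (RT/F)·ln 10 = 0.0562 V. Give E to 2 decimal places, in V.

+0.34 V

Sn²⁺/Sn is reduced (cathode, E° = −0.13 V) and Ga³⁺/Ga is oxidized (anode).
The standard potential is −0.13 − (−0.54) = +0.41 V and the balanced reaction transfers n = 6 electrons.
For the overall reaction 3 Sn2+(aq) + 2 Ga(s) → 3 Sn(s) + 2 Ga3+(aq), Q = [Ga3+(aq)]^2 / [Sn2+(aq)]^3 = 1.79×10^7, giving log Q = 7.252.
By the Nernst equation, E = +0.41 − (0.0562/6)·(7.252) = +0.34 V.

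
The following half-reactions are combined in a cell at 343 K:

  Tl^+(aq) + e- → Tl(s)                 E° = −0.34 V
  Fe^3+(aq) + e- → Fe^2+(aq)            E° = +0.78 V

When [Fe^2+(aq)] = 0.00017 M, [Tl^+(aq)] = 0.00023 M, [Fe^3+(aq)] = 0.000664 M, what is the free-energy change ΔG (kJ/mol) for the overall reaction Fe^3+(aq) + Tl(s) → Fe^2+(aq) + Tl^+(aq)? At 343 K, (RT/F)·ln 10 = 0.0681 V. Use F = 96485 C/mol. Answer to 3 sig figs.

−136 kJ/mol

The standard cell potential is +0.78 − (−0.34) = +1.12 V, with n = 1 electron in the balanced equation.
Q = ([Fe^2+(aq)]·[Tl^+(aq)]) / [Fe^3+(aq)] = 5.89×10^−5, so log Q = −4.230 and E = +1.12 − (0.0681/1)(−4.230) = +1.4081 V.
ΔG = −nFE = −(1)(96485)(+1.4081) J/mol = −136 kJ/mol.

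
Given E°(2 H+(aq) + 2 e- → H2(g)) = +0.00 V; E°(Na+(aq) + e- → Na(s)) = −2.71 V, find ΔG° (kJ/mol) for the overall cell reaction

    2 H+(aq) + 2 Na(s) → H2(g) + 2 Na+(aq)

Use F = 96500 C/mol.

In the reaction as written H+(aq) is reduced, so the 2H⁺/H₂ couple is the cathode and Na⁺/Na is the anode.
E°cell = +0.00 − (−2.71) = +2.71 V; balancing electrons gives n = 2.
ΔG° = −nFE°cell = −(2)(96500)(+2.71) J/mol = −523 kJ/mol.

−523 kJ/mol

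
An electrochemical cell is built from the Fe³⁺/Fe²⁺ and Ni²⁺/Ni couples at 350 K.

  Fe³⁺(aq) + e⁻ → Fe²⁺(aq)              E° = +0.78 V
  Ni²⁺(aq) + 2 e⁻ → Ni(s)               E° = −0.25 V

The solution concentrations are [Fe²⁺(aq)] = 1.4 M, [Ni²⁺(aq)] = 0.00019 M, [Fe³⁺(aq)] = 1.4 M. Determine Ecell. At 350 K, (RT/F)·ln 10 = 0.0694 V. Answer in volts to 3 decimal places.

+1.159 V

Since E°(Fe³⁺/Fe²⁺) > E°(Ni²⁺/Ni), Fe³⁺/Fe²⁺ serves as the cathode.
The standard potential is +0.78 − (−0.25) = +1.03 V and the balanced reaction transfers n = 2 electrons.
For the overall reaction 2 Fe³⁺(aq) + Ni(s) → 2 Fe²⁺(aq) + Ni²⁺(aq), Q = ([Fe²⁺(aq)]^2·[Ni²⁺(aq)]) / [Fe³⁺(aq)]^2 = 0.00019, giving log Q = −3.721.
E = E° − (0.0694/n)·log Q = +1.03 − (0.0694/2)(−3.721) = +1.159 V.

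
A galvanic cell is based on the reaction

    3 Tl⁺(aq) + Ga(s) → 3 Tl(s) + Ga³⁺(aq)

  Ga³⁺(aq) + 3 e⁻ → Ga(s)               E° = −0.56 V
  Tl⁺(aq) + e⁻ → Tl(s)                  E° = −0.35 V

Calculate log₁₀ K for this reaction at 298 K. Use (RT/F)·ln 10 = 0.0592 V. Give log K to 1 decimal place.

The Tl⁺/Tl couple is reduced (cathode); E°cell = −0.35 − (−0.56) = +0.21 V with n = 3.
At equilibrium E = 0, so log K = nE°cell / 0.0592 = (3)(+0.21) / 0.0592 = 10.6.

log K = 10.6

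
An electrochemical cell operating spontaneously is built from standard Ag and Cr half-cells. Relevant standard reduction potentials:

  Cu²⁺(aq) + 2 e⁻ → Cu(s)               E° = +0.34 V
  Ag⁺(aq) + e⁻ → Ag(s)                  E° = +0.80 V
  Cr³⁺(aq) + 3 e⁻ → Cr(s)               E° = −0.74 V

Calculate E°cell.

The Ag⁺/Ag couple has the higher E°, so Ag ion is reduced (cathode) and Cr is oxidized (anode).
E°cell = E°(cathode) − E°(anode) = +0.80 − (−0.74) = +1.54 V.

+1.54 V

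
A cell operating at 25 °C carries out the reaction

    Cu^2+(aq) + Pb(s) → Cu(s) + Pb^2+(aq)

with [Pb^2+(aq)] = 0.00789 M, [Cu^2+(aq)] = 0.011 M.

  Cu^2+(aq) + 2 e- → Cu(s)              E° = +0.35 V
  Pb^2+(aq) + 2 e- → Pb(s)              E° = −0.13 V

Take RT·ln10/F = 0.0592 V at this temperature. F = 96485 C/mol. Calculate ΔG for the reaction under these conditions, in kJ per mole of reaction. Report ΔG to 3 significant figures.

The standard cell potential is +0.35 − (−0.13) = +0.48 V, with n = 2 electrons in the balanced equation.
Here Q = [Pb^2+(aq)] / [Cu^2+(aq)] = 0.717 (log Q = −0.144), giving E = +0.48 − (0.0592/2)·(−0.144) = +0.4843 V.
ΔG = −nFE = −(2)(96485)(+0.4843) J/mol = −93.5 kJ/mol.

−93.5 kJ/mol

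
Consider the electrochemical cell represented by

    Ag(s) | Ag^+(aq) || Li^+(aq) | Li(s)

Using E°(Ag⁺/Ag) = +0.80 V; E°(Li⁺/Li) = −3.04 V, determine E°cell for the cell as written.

−3.84 V

By convention the left-hand electrode in cell notation is the anode (oxidation) and the right-hand electrode is the cathode (reduction).
E°cell = E°(right) − E°(left) = −3.04 − (+0.80) = −3.84 V.
The negative sign shows that, as written, the cell would require an external voltage to drive the reaction.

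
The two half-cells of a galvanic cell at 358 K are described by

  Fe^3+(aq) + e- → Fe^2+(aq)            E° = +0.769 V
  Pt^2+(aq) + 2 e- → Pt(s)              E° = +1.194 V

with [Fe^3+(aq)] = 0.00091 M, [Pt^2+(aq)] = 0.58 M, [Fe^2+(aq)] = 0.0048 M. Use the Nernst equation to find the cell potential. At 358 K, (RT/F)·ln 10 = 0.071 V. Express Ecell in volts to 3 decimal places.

+0.468 V

Pt²⁺/Pt is reduced (cathode, E° = +1.194 V) and Fe³⁺/Fe²⁺ is oxidized (anode).
E°cell = E°cat − E°an = +1.194 − (+0.769) = +0.425 V; n = 2.
Balancing gives Pt^2+(aq) + 2 Fe^2+(aq) → Pt(s) + 2 Fe^3+(aq); hence Q = [Fe^3+(aq)]^2 / ([Pt^2+(aq)]·[Fe^2+(aq)]^2) = 0.062 (log Q = −1.208).
By the Nernst equation, E = +0.425 − (0.071/2)·(−1.208) = +0.468 V.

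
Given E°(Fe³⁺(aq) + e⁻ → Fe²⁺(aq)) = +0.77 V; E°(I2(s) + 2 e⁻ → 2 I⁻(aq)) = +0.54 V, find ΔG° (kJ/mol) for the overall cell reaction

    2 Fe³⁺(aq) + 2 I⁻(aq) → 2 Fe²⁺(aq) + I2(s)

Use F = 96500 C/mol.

In the reaction as written Fe³⁺(aq) is reduced, so the Fe³⁺/Fe²⁺ couple is the cathode and I₂/I⁻ is the anode.
E°cell = +0.77 − (+0.54) = +0.23 V; balancing electrons gives n = 2.
ΔG° = −nFE°cell = −(2)(96500)(+0.23) J/mol = −44.4 kJ/mol.

−44.4 kJ/mol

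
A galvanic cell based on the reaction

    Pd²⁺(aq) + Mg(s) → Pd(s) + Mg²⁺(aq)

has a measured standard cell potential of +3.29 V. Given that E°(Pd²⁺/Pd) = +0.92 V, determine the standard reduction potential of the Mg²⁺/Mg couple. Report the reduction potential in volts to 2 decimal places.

−2.37 V

In the reaction as written the Pd²⁺/Pd couple is reduced (cathode) and Mg²⁺/Mg is oxidized (anode), so E°cell = E°(Pd²⁺/Pd) − E°(Mg²⁺/Mg).
E°(Mg²⁺/Mg) = E°(cathode) − E°cell = +0.92 − (+3.29) = −2.37 V.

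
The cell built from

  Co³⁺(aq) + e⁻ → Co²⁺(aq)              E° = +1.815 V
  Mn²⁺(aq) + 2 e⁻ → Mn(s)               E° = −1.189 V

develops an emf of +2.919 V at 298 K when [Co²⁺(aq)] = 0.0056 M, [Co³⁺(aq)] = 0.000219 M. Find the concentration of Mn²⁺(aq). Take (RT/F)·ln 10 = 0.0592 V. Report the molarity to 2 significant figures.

1.1 M

Co³⁺/Co²⁺ is the cathode (higher E°); E°cell = +1.815 − (−1.189) = +3.004 V with n = 2.
From the Nernst equation, log Q = n(E° − E)/0.0592 = 2·(+3.004 − (+2.919))/0.0592 = 2.872.
Balancing electrons gives 2 Co³⁺(aq) + Mn(s) → 2 Co²⁺(aq) + Mn²⁺(aq); thus Q = ([Co²⁺(aq)]^2·[Mn²⁺(aq)]) / [Co³⁺(aq)]^2.
Isolating [Mn²⁺(aq)] in Q = 10^{2.872} yields log [Mn²⁺(aq)] = 0.057, i.e. 1.1 M.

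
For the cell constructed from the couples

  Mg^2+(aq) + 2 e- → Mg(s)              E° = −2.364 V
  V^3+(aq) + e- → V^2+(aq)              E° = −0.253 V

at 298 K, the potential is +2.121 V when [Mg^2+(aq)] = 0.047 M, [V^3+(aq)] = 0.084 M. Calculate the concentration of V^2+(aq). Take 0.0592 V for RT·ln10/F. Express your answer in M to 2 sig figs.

0.26 M

The V³⁺/V²⁺ couple has the larger reduction potential, so it is the cathode: E°cell = −0.253 − (−2.364) = +2.111 V and n = 2.
From the Nernst equation, log Q = n(E° − E)/0.0592 = 2·(+2.111 − (+2.121))/0.0592 = −0.338.
For 2 V^3+(aq) + Mg(s) → 2 V^2+(aq) + Mg^2+(aq), the reaction quotient is Q = ([V^2+(aq)]^2·[Mg^2+(aq)]) / [V^3+(aq)]^2.
Isolating [V^2+(aq)] in Q = 10^{−0.338} yields log [V^2+(aq)] = −0.581, i.e. 0.26 M.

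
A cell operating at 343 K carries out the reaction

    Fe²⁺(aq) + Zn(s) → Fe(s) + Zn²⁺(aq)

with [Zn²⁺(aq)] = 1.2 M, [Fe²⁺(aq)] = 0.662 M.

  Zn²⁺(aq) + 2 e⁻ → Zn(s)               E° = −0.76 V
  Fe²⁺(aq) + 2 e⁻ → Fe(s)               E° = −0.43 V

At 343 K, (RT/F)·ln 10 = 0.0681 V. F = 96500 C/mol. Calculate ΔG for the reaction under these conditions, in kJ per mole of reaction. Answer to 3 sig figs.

The standard cell potential is −0.43 − (−0.76) = +0.33 V, with n = 2 electrons in the balanced equation.
Q = [Zn²⁺(aq)] / [Fe²⁺(aq)] = 1.81, so log Q = 0.258 and E = +0.33 − (0.0681/2)(0.258) = +0.3212 V.
ΔG = −nFE = −(2)(96500)(+0.3212) J/mol = −62.0 kJ/mol.

−62.0 kJ/mol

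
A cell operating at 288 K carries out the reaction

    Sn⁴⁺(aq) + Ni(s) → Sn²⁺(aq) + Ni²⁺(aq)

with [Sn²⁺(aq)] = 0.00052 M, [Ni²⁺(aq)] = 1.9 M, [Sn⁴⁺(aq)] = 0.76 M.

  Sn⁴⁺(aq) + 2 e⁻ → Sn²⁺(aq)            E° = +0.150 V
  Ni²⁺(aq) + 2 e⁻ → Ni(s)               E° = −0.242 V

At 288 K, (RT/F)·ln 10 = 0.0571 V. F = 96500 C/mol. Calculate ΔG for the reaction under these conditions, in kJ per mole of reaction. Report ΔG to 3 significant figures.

E°cell = +0.150 − (−0.242) = +0.392 V; the balanced reaction transfers n = 2 electrons.
The reaction quotient is ([Sn²⁺(aq)]·[Ni²⁺(aq)]) / [Sn⁴⁺(aq)] = 0.0013; by Nernst, E = +0.392 − (0.0571/2)(−2.886) = +0.4744 V.
Finally ΔG = −nFE = −(2)(96500 C/mol)(+0.4744 V) = −91.6 kJ/mol.

−91.6 kJ/mol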